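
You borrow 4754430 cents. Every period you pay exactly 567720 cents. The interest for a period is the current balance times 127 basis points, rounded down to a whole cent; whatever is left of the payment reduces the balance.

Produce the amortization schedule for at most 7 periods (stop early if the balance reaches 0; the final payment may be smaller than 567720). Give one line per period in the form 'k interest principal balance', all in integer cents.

1 60381 507339 4247091
2 53938 513782 3733309
3 47413 520307 3213002
4 40805 526915 2686087
5 34113 533607 2152480
6 27336 540384 1612096
7 20473 547247 1064849

1. interest=⌊4754430·127/10000⌋=60381; principal=567720-60381=507339; balance=4754430-507339=4247091
2. interest=⌊4247091·127/10000⌋=53938; principal=567720-53938=513782; balance=4247091-513782=3733309
3. interest=⌊3733309·127/10000⌋=47413; principal=567720-47413=520307; balance=3733309-520307=3213002
4. interest=⌊3213002·127/10000⌋=40805; principal=567720-40805=526915; balance=3213002-526915=2686087
5. interest=⌊2686087·127/10000⌋=34113; principal=567720-34113=533607; balance=2686087-533607=2152480
6. interest=⌊2152480·127/10000⌋=27336; principal=567720-27336=540384; balance=2152480-540384=1612096
7. interest=⌊1612096·127/10000⌋=20473; principal=567720-20473=547247; balance=1612096-547247=1064849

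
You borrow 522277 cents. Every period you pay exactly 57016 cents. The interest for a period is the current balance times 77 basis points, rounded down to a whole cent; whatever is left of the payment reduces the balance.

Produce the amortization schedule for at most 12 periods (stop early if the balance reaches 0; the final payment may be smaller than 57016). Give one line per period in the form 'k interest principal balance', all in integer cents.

1 4021 52995 469282
2 3613 53403 415879
3 3202 53814 362065
4 2787 54229 307836
5 2370 54646 253190
6 1949 55067 198123
7 1525 55491 142632
8 1098 55918 86714
9 667 56349 30365
10 233 30365 0

1. interest=⌊522277·77/10000⌋=4021; principal=57016-4021=52995; balance=522277-52995=469282
2. interest=⌊469282·77/10000⌋=3613; principal=57016-3613=53403; balance=469282-53403=415879
3. interest=⌊415879·77/10000⌋=3202; principal=57016-3202=53814; balance=415879-53814=362065
4. interest=⌊362065·77/10000⌋=2787; principal=57016-2787=54229; balance=362065-54229=307836
5. interest=⌊307836·77/10000⌋=2370; principal=57016-2370=54646; balance=307836-54646=253190
6. interest=⌊253190·77/10000⌋=1949; principal=57016-1949=55067; balance=253190-55067=198123
7. interest=⌊198123·77/10000⌋=1525; principal=57016-1525=55491; balance=198123-55491=142632
8. interest=⌊142632·77/10000⌋=1098; principal=57016-1098=55918; balance=142632-55918=86714
9. interest=⌊86714·77/10000⌋=667; principal=57016-667=56349; balance=86714-56349=30365
10. interest=⌊30365·77/10000⌋=233; principal=min(57016-233,30365)=30365; balance=30365-30365=0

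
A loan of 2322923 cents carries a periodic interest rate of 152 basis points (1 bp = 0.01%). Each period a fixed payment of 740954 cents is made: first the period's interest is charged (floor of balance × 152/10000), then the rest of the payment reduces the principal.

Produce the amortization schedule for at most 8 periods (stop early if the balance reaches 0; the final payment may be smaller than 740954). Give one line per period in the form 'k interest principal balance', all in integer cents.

1 35308 705646 1617277
2 24582 716372 900905
3 13693 727261 173644
4 2639 173644 0

1. interest=⌊2322923·152/10000⌋=35308; principal=740954-35308=705646; balance=2322923-705646=1617277
2. interest=⌊1617277·152/10000⌋=24582; principal=740954-24582=716372; balance=1617277-716372=900905
3. interest=⌊900905·152/10000⌋=13693; principal=740954-13693=727261; balance=900905-727261=173644
4. interest=⌊173644·152/10000⌋=2639; principal=min(740954-2639,173644)=173644; balance=173644-173644=0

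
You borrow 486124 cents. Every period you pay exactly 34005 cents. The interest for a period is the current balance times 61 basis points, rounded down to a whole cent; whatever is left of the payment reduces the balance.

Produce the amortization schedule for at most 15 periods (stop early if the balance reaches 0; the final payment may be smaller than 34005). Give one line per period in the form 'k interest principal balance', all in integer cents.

1 2965 31040 455084
2 2776 31229 423855
3 2585 31420 392435
4 2393 31612 360823
5 2201 31804 329019
6 2007 31998 297021
7 1811 32194 264827
8 1615 32390 232437
9 1417 32588 199849
10 1219 32786 167063
11 1019 32986 134077
12 817 33188 100889
13 615 33390 67499
14 411 33594 33905
15 206 33799 106

1. interest=⌊486124·61/10000⌋=2965; principal=34005-2965=31040; balance=486124-31040=455084
2. interest=⌊455084·61/10000⌋=2776; principal=34005-2776=31229; balance=455084-31229=423855
3. interest=⌊423855·61/10000⌋=2585; principal=34005-2585=31420; balance=423855-31420=392435
4. interest=⌊392435·61/10000⌋=2393; principal=34005-2393=31612; balance=392435-31612=360823
5. interest=⌊360823·61/10000⌋=2201; principal=34005-2201=31804; balance=360823-31804=329019
6. interest=⌊329019·61/10000⌋=2007; principal=34005-2007=31998; balance=329019-31998=297021
7. interest=⌊297021·61/10000⌋=1811; principal=34005-1811=32194; balance=297021-32194=264827
8. interest=⌊264827·61/10000⌋=1615; principal=34005-1615=32390; balance=264827-32390=232437
9. interest=⌊232437·61/10000⌋=1417; principal=34005-1417=32588; balance=232437-32588=199849
10. interest=⌊199849·61/10000⌋=1219; principal=34005-1219=32786; balance=199849-32786=167063
11. interest=⌊167063·61/10000⌋=1019; principal=34005-1019=32986; balance=167063-32986=134077
12. interest=⌊134077·61/10000⌋=817; principal=34005-817=33188; balance=134077-33188=100889
13. interest=⌊100889·61/10000⌋=615; principal=34005-615=33390; balance=100889-33390=67499
14. interest=⌊67499·61/10000⌋=411; principal=34005-411=33594; balance=67499-33594=33905
15. interest=⌊33905·61/10000⌋=206; principal=34005-206=33799; balance=33905-33799=106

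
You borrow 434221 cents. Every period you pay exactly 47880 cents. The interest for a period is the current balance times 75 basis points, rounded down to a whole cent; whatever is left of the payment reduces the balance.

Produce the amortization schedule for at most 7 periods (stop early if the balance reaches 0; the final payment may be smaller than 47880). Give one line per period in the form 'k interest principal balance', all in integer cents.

1 3256 44624 389597
2 2921 44959 344638
3 2584 45296 299342
4 2245 45635 253707
5 1902 45978 207729
6 1557 46323 161406
7 1210 46670 114736

1. interest=⌊434221·75/10000⌋=3256; principal=47880-3256=44624; balance=434221-44624=389597
2. interest=⌊389597·75/10000⌋=2921; principal=47880-2921=44959; balance=389597-44959=344638
3. interest=⌊344638·75/10000⌋=2584; principal=47880-2584=45296; balance=344638-45296=299342
4. interest=⌊299342·75/10000⌋=2245; principal=47880-2245=45635; balance=299342-45635=253707
5. interest=⌊253707·75/10000⌋=1902; principal=47880-1902=45978; balance=253707-45978=207729
6. interest=⌊207729·75/10000⌋=1557; principal=47880-1557=46323; balance=207729-46323=161406
7. interest=⌊161406·75/10000⌋=1210; principal=47880-1210=46670; balance=161406-46670=114736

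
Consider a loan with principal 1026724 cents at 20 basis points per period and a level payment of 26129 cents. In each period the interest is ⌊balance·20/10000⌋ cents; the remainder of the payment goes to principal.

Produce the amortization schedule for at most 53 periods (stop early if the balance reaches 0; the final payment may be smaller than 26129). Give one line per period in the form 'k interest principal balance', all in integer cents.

1 2053 24076 1002648
2 2005 24124 978524
3 1957 24172 954352
4 1908 24221 930131
5 1860 24269 905862
6 1811 24318 881544
7 1763 24366 857178
8 1714 24415 832763
9 1665 24464 808299
10 1616 24513 783786
11 1567 24562 759224
12 1518 24611 734613
13 1469 24660 709953
14 1419 24710 685243
15 1370 24759 660484
16 1320 24809 635675
17 1271 24858 610817
18 1221 24908 585909
19 1171 24958 560951
20 1121 25008 535943
21 1071 25058 510885
22 1021 25108 485777
23 971 25158 460619
24 921 25208 435411
25 870 25259 410152
26 820 25309 384843
27 769 25360 359483
28 718 25411 334072
29 668 25461 308611
30 617 25512 283099
31 566 25563 257536
32 515 25614 231922
33 463 25666 206256
34 412 25717 180539
35 361 25768 154771
36 309 25820 128951
37 257 25872 103079
38 206 25923 77156
39 154 25975 51181
40 102 26027 25154
41 50 25154 0

1. interest=⌊1026724·20/10000⌋=2053; principal=26129-2053=24076; balance=1026724-24076=1002648
2. interest=⌊1002648·20/10000⌋=2005; principal=26129-2005=24124; balance=1002648-24124=978524
3. interest=⌊978524·20/10000⌋=1957; principal=26129-1957=24172; balance=978524-24172=954352
4. interest=⌊954352·20/10000⌋=1908; principal=26129-1908=24221; balance=954352-24221=930131
5. interest=⌊930131·20/10000⌋=1860; principal=26129-1860=24269; balance=930131-24269=905862
6. interest=⌊905862·20/10000⌋=1811; principal=26129-1811=24318; balance=905862-24318=881544
7. interest=⌊881544·20/10000⌋=1763; principal=26129-1763=24366; balance=881544-24366=857178
8. interest=⌊857178·20/10000⌋=1714; principal=26129-1714=24415; balance=857178-24415=832763
9. interest=⌊832763·20/10000⌋=1665; principal=26129-1665=24464; balance=832763-24464=808299
10. interest=⌊808299·20/10000⌋=1616; principal=26129-1616=24513; balance=808299-24513=783786
11. interest=⌊783786·20/10000⌋=1567; principal=26129-1567=24562; balance=783786-24562=759224
12. interest=⌊759224·20/10000⌋=1518; principal=26129-1518=24611; balance=759224-24611=734613
13. interest=⌊734613·20/10000⌋=1469; principal=26129-1469=24660; balance=734613-24660=709953
14. interest=⌊709953·20/10000⌋=1419; principal=26129-1419=24710; balance=709953-24710=685243
15. interest=⌊685243·20/10000⌋=1370; principal=26129-1370=24759; balance=685243-24759=660484
16. interest=⌊660484·20/10000⌋=1320; principal=26129-1320=24809; balance=660484-24809=635675
17. interest=⌊635675·20/10000⌋=1271; principal=26129-1271=24858; balance=635675-24858=610817
18. interest=⌊610817·20/10000⌋=1221; principal=26129-1221=24908; balance=610817-24908=585909
19. interest=⌊585909·20/10000⌋=1171; principal=26129-1171=24958; balance=585909-24958=560951
20. interest=⌊560951·20/10000⌋=1121; principal=26129-1121=25008; balance=560951-25008=535943
21. interest=⌊535943·20/10000⌋=1071; principal=26129-1071=25058; balance=535943-25058=510885
22. interest=⌊510885·20/10000⌋=1021; principal=26129-1021=25108; balance=510885-25108=485777
23. interest=⌊485777·20/10000⌋=971; principal=26129-971=25158; balance=485777-25158=460619
24. interest=⌊460619·20/10000⌋=921; principal=26129-921=25208; balance=460619-25208=435411
25. interest=⌊435411·20/10000⌋=870; principal=26129-870=25259; balance=435411-25259=410152
26. interest=⌊410152·20/10000⌋=820; principal=26129-820=25309; balance=410152-25309=384843
27. interest=⌊384843·20/10000⌋=769; principal=26129-769=25360; balance=384843-25360=359483
28. interest=⌊359483·20/10000⌋=718; principal=26129-718=25411; balance=359483-25411=334072
29. interest=⌊334072·20/10000⌋=668; principal=26129-668=25461; balance=334072-25461=308611
30. interest=⌊308611·20/10000⌋=617; principal=26129-617=25512; balance=308611-25512=283099
31. interest=⌊283099·20/10000⌋=566; principal=26129-566=25563; balance=283099-25563=257536
32. interest=⌊257536·20/10000⌋=515; principal=26129-515=25614; balance=257536-25614=231922
33. interest=⌊231922·20/10000⌋=463; principal=26129-463=25666; balance=231922-25666=206256
34. interest=⌊206256·20/10000⌋=412; principal=26129-412=25717; balance=206256-25717=180539
35. interest=⌊180539·20/10000⌋=361; principal=26129-361=25768; balance=180539-25768=154771
36. interest=⌊154771·20/10000⌋=309; principal=26129-309=25820; balance=154771-25820=128951
37. interest=⌊128951·20/10000⌋=257; principal=26129-257=25872; balance=128951-25872=103079
38. interest=⌊103079·20/10000⌋=206; principal=26129-206=25923; balance=103079-25923=77156
39. interest=⌊77156·20/10000⌋=154; principal=26129-154=25975; balance=77156-25975=51181
40. interest=⌊51181·20/10000⌋=102; principal=26129-102=26027; balance=51181-26027=25154
41. interest=⌊25154·20/10000⌋=50; principal=min(26129-50,25154)=25154; balance=25154-25154=0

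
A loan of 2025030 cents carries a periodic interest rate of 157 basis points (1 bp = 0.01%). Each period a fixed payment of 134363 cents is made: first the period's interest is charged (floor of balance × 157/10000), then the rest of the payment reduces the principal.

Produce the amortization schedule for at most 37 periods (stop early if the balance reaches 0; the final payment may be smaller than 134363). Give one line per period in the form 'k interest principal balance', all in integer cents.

1. interest=⌊2025030·157/10000⌋=31792; principal=134363-31792=102571; balance=2025030-102571=1922459
2. interest=⌊1922459·157/10000⌋=30182; principal=134363-30182=104181; balance=1922459-104181=1818278
3. interest=⌊1818278·157/10000⌋=28546; principal=134363-28546=105817; balance=1818278-105817=1712461
4. interest=⌊1712461·157/10000⌋=26885; principal=134363-26885=107478; balance=1712461-107478=1604983
5. interest=⌊1604983·157/10000⌋=25198; principal=134363-25198=109165; balance=1604983-109165=1495818
6. interest=⌊1495818·157/10000⌋=23484; principal=134363-23484=110879; balance=1495818-110879=1384939
7. interest=⌊1384939·157/10000⌋=21743; principal=134363-21743=112620; balance=1384939-112620=1272319
8. interest=⌊1272319·157/10000⌋=19975; principal=134363-19975=114388; balance=1272319-114388=1157931
9. interest=⌊1157931·157/10000⌋=18179; principal=134363-18179=116184; balance=1157931-116184=1041747
10. interest=⌊1041747·157/10000⌋=16355; principal=134363-16355=118008; balance=1041747-118008=923739
11. interest=⌊923739·157/10000⌋=14502; principal=134363-14502=119861; balance=923739-119861=803878
12. interest=⌊803878·157/10000⌋=12620; principal=134363-12620=121743; balance=803878-121743=682135
13. interest=⌊682135·157/10000⌋=10709; principal=134363-10709=123654; balance=682135-123654=558481
14. interest=⌊558481·157/10000⌋=8768; principal=134363-8768=125595; balance=558481-125595=432886
15. interest=⌊432886·157/10000⌋=6796; principal=134363-6796=127567; balance=432886-127567=305319
16. interest=⌊305319·157/10000⌋=4793; principal=134363-4793=129570; balance=305319-129570=175749
17. interest=⌊175749·157/10000⌋=2759; principal=134363-2759=131604; balance=175749-131604=44145
18. interest=⌊44145·157/10000⌋=693; principal=min(134363-693,44145)=44145; balance=44145-44145=0

1 31792 102571 1922459
2 30182 104181 1818278
3 28546 105817 1712461
4 26885 107478 1604983
5 25198 109165 1495818
6 23484 110879 1384939
7 21743 112620 1272319
8 19975 114388 1157931
9 18179 116184 1041747
10 16355 118008 923739
11 14502 119861 803878
12 12620 121743 682135
13 10709 123654 558481
14 8768 125595 432886
15 6796 127567 305319
16 4793 129570 175749
17 2759 131604 44145
18 693 44145 0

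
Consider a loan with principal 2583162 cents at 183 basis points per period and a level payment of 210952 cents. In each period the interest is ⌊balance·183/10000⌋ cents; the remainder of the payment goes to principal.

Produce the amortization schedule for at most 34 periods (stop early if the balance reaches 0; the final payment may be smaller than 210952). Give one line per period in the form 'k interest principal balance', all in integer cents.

1 47271 163681 2419481
2 44276 166676 2252805
3 41226 169726 2083079
4 38120 172832 1910247
5 34957 175995 1734252
6 31736 179216 1555036
7 28457 182495 1372541
8 25117 185835 1186706
9 21716 189236 997470
10 18253 192699 804771
11 14727 196225 608546
12 11136 199816 408730
13 7479 203473 205257
14 3756 205257 0

1. interest=⌊2583162·183/10000⌋=47271; principal=210952-47271=163681; balance=2583162-163681=2419481
2. interest=⌊2419481·183/10000⌋=44276; principal=210952-44276=166676; balance=2419481-166676=2252805
3. interest=⌊2252805·183/10000⌋=41226; principal=210952-41226=169726; balance=2252805-169726=2083079
4. interest=⌊2083079·183/10000⌋=38120; principal=210952-38120=172832; balance=2083079-172832=1910247
5. interest=⌊1910247·183/10000⌋=34957; principal=210952-34957=175995; balance=1910247-175995=1734252
6. interest=⌊1734252·183/10000⌋=31736; principal=210952-31736=179216; balance=1734252-179216=1555036
7. interest=⌊1555036·183/10000⌋=28457; principal=210952-28457=182495; balance=1555036-182495=1372541
8. interest=⌊1372541·183/10000⌋=25117; principal=210952-25117=185835; balance=1372541-185835=1186706
9. interest=⌊1186706·183/10000⌋=21716; principal=210952-21716=189236; balance=1186706-189236=997470
10. interest=⌊997470·183/10000⌋=18253; principal=210952-18253=192699; balance=997470-192699=804771
11. interest=⌊804771·183/10000⌋=14727; principal=210952-14727=196225; balance=804771-196225=608546
12. interest=⌊608546·183/10000⌋=11136; principal=210952-11136=199816; balance=608546-199816=408730
13. interest=⌊408730·183/10000⌋=7479; principal=210952-7479=203473; balance=408730-203473=205257
14. interest=⌊205257·183/10000⌋=3756; principal=min(210952-3756,205257)=205257; balance=205257-205257=0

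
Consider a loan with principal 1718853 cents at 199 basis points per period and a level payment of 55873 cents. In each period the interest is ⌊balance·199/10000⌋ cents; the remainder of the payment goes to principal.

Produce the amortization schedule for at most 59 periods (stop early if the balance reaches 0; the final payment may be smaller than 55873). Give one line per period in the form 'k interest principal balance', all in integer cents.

1 34205 21668 1697185
2 33773 22100 1675085
3 33334 22539 1652546
4 32885 22988 1629558
5 32428 23445 1606113
6 31961 23912 1582201
7 31485 24388 1557813
8 31000 24873 1532940
9 30505 25368 1507572
10 30000 25873 1481699
11 29485 26388 1455311
12 28960 26913 1428398
13 28425 27448 1400950
14 27878 27995 1372955
15 27321 28552 1344403
16 26753 29120 1315283
17 26174 29699 1285584
18 25583 30290 1255294
19 24980 30893 1224401
20 24365 31508 1192893
21 23738 32135 1160758
22 23099 32774 1127984
23 22446 33427 1094557
24 21781 34092 1060465
25 21103 34770 1025695
26 20411 35462 990233
27 19705 36168 954065
28 18985 36888 917177
29 18251 37622 879555
30 17503 38370 841185
31 16739 39134 802051
32 15960 39913 762138
33 15166 40707 721431
34 14356 41517 679914
35 13530 42343 637571
36 12687 43186 594385
37 11828 44045 550340
38 10951 44922 505418
39 10057 45816 459602
40 9146 46727 412875
41 8216 47657 365218
42 7267 48606 316612
43 6300 49573 267039
44 5314 50559 216480
45 4307 51566 164914
46 3281 52592 112322
47 2235 53638 58684
48 1167 54706 3978
49 79 3978 0

1. interest=⌊1718853·199/10000⌋=34205; principal=55873-34205=21668; balance=1718853-21668=1697185
2. interest=⌊1697185·199/10000⌋=33773; principal=55873-33773=22100; balance=1697185-22100=1675085
3. interest=⌊1675085·199/10000⌋=33334; principal=55873-33334=22539; balance=1675085-22539=1652546
4. interest=⌊1652546·199/10000⌋=32885; principal=55873-32885=22988; balance=1652546-22988=1629558
5. interest=⌊1629558·199/10000⌋=32428; principal=55873-32428=23445; balance=1629558-23445=1606113
6. interest=⌊1606113·199/10000⌋=31961; principal=55873-31961=23912; balance=1606113-23912=1582201
7. interest=⌊1582201·199/10000⌋=31485; principal=55873-31485=24388; balance=1582201-24388=1557813
8. interest=⌊1557813·199/10000⌋=31000; principal=55873-31000=24873; balance=1557813-24873=1532940
9. interest=⌊1532940·199/10000⌋=30505; principal=55873-30505=25368; balance=1532940-25368=1507572
10. interest=⌊1507572·199/10000⌋=30000; principal=55873-30000=25873; balance=1507572-25873=1481699
11. interest=⌊1481699·199/10000⌋=29485; principal=55873-29485=26388; balance=1481699-26388=1455311
12. interest=⌊1455311·199/10000⌋=28960; principal=55873-28960=26913; balance=1455311-26913=1428398
13. interest=⌊1428398·199/10000⌋=28425; principal=55873-28425=27448; balance=1428398-27448=1400950
14. interest=⌊1400950·199/10000⌋=27878; principal=55873-27878=27995; balance=1400950-27995=1372955
15. interest=⌊1372955·199/10000⌋=27321; principal=55873-27321=28552; balance=1372955-28552=1344403
16. interest=⌊1344403·199/10000⌋=26753; principal=55873-26753=29120; balance=1344403-29120=1315283
17. interest=⌊1315283·199/10000⌋=26174; principal=55873-26174=29699; balance=1315283-29699=1285584
18. interest=⌊1285584·199/10000⌋=25583; principal=55873-25583=30290; balance=1285584-30290=1255294
19. interest=⌊1255294·199/10000⌋=24980; principal=55873-24980=30893; balance=1255294-30893=1224401
20. interest=⌊1224401·199/10000⌋=24365; principal=55873-24365=31508; balance=1224401-31508=1192893
21. interest=⌊1192893·199/10000⌋=23738; principal=55873-23738=32135; balance=1192893-32135=1160758
22. interest=⌊1160758·199/10000⌋=23099; principal=55873-23099=32774; balance=1160758-32774=1127984
23. interest=⌊1127984·199/10000⌋=22446; principal=55873-22446=33427; balance=1127984-33427=1094557
24. interest=⌊1094557·199/10000⌋=21781; principal=55873-21781=34092; balance=1094557-34092=1060465
25. interest=⌊1060465·199/10000⌋=21103; principal=55873-21103=34770; balance=1060465-34770=1025695
26. interest=⌊1025695·199/10000⌋=20411; principal=55873-20411=35462; balance=1025695-35462=990233
27. interest=⌊990233·199/10000⌋=19705; principal=55873-19705=36168; balance=990233-36168=954065
28. interest=⌊954065·199/10000⌋=18985; principal=55873-18985=36888; balance=954065-36888=917177
29. interest=⌊917177·199/10000⌋=18251; principal=55873-18251=37622; balance=917177-37622=879555
30. interest=⌊879555·199/10000⌋=17503; principal=55873-17503=38370; balance=879555-38370=841185
31. interest=⌊841185·199/10000⌋=16739; principal=55873-16739=39134; balance=841185-39134=802051
32. interest=⌊802051·199/10000⌋=15960; principal=55873-15960=39913; balance=802051-39913=762138
33. interest=⌊762138·199/10000⌋=15166; principal=55873-15166=40707; balance=762138-40707=721431
34. interest=⌊721431·199/10000⌋=14356; principal=55873-14356=41517; balance=721431-41517=679914
35. interest=⌊679914·199/10000⌋=13530; principal=55873-13530=42343; balance=679914-42343=637571
36. interest=⌊637571·199/10000⌋=12687; principal=55873-12687=43186; balance=637571-43186=594385
37. interest=⌊594385·199/10000⌋=11828; principal=55873-11828=44045; balance=594385-44045=550340
38. interest=⌊550340·199/10000⌋=10951; principal=55873-10951=44922; balance=550340-44922=505418
39. interest=⌊505418·199/10000⌋=10057; principal=55873-10057=45816; balance=505418-45816=459602
40. interest=⌊459602·199/10000⌋=9146; principal=55873-9146=46727; balance=459602-46727=412875
41. interest=⌊412875·199/10000⌋=8216; principal=55873-8216=47657; balance=412875-47657=365218
42. interest=⌊365218·199/10000⌋=7267; principal=55873-7267=48606; balance=365218-48606=316612
43. interest=⌊316612·199/10000⌋=6300; principal=55873-6300=49573; balance=316612-49573=267039
44. interest=⌊267039·199/10000⌋=5314; principal=55873-5314=50559; balance=267039-50559=216480
45. interest=⌊216480·199/10000⌋=4307; principal=55873-4307=51566; balance=216480-51566=164914
46. interest=⌊164914·199/10000⌋=3281; principal=55873-3281=52592; balance=164914-52592=112322
47. interest=⌊112322·199/10000⌋=2235; principal=55873-2235=53638; balance=112322-53638=58684
48. interest=⌊58684·199/10000⌋=1167; principal=55873-1167=54706; balance=58684-54706=3978
49. interest=⌊3978·199/10000⌋=79; principal=min(55873-79,3978)=3978; balance=3978-3978=0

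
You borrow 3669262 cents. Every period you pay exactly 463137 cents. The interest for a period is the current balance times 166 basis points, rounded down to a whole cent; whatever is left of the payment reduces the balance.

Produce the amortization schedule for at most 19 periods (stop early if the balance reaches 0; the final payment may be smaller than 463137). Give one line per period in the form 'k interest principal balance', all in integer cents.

1 60909 402228 3267034
2 54232 408905 2858129
3 47444 415693 2442436
4 40544 422593 2019843
5 33529 429608 1590235
6 26397 436740 1153495
7 19148 443989 709506
8 11777 451360 258146
9 4285 258146 0

1. interest=⌊3669262·166/10000⌋=60909; principal=463137-60909=402228; balance=3669262-402228=3267034
2. interest=⌊3267034·166/10000⌋=54232; principal=463137-54232=408905; balance=3267034-408905=2858129
3. interest=⌊2858129·166/10000⌋=47444; principal=463137-47444=415693; balance=2858129-415693=2442436
4. interest=⌊2442436·166/10000⌋=40544; principal=463137-40544=422593; balance=2442436-422593=2019843
5. interest=⌊2019843·166/10000⌋=33529; principal=463137-33529=429608; balance=2019843-429608=1590235
6. interest=⌊1590235·166/10000⌋=26397; principal=463137-26397=436740; balance=1590235-436740=1153495
7. interest=⌊1153495·166/10000⌋=19148; principal=463137-19148=443989; balance=1153495-443989=709506
8. interest=⌊709506·166/10000⌋=11777; principal=463137-11777=451360; balance=709506-451360=258146
9. interest=⌊258146·166/10000⌋=4285; principal=min(463137-4285,258146)=258146; balance=258146-258146=0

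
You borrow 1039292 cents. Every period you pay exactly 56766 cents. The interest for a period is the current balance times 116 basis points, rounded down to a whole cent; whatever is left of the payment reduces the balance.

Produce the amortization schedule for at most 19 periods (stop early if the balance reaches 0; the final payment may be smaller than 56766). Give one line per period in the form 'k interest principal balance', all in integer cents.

1 12055 44711 994581
2 11537 45229 949352
3 11012 45754 903598
4 10481 46285 857313
5 9944 46822 810491
6 9401 47365 763126
7 8852 47914 715212
8 8296 48470 666742
9 7734 49032 617710
10 7165 49601 568109
11 6590 50176 517933
12 6008 50758 467175
13 5419 51347 415828
14 4823 51943 363885
15 4221 52545 311340
16 3611 53155 258185
17 2994 53772 204413
18 2371 54395 150018
19 1740 55026 94992

1. interest=⌊1039292·116/10000⌋=12055; principal=56766-12055=44711; balance=1039292-44711=994581
2. interest=⌊994581·116/10000⌋=11537; principal=56766-11537=45229; balance=994581-45229=949352
3. interest=⌊949352·116/10000⌋=11012; principal=56766-11012=45754; balance=949352-45754=903598
4. interest=⌊903598·116/10000⌋=10481; principal=56766-10481=46285; balance=903598-46285=857313
5. interest=⌊857313·116/10000⌋=9944; principal=56766-9944=46822; balance=857313-46822=810491
6. interest=⌊810491·116/10000⌋=9401; principal=56766-9401=47365; balance=810491-47365=763126
7. interest=⌊763126·116/10000⌋=8852; principal=56766-8852=47914; balance=763126-47914=715212
8. interest=⌊715212·116/10000⌋=8296; principal=56766-8296=48470; balance=715212-48470=666742
9. interest=⌊666742·116/10000⌋=7734; principal=56766-7734=49032; balance=666742-49032=617710
10. interest=⌊617710·116/10000⌋=7165; principal=56766-7165=49601; balance=617710-49601=568109
11. interest=⌊568109·116/10000⌋=6590; principal=56766-6590=50176; balance=568109-50176=517933
12. interest=⌊517933·116/10000⌋=6008; principal=56766-6008=50758; balance=517933-50758=467175
13. interest=⌊467175·116/10000⌋=5419; principal=56766-5419=51347; balance=467175-51347=415828
14. interest=⌊415828·116/10000⌋=4823; principal=56766-4823=51943; balance=415828-51943=363885
15. interest=⌊363885·116/10000⌋=4221; principal=56766-4221=52545; balance=363885-52545=311340
16. interest=⌊311340·116/10000⌋=3611; principal=56766-3611=53155; balance=311340-53155=258185
17. interest=⌊258185·116/10000⌋=2994; principal=56766-2994=53772; balance=258185-53772=204413
18. interest=⌊204413·116/10000⌋=2371; principal=56766-2371=54395; balance=204413-54395=150018
19. interest=⌊150018·116/10000⌋=1740; principal=56766-1740=55026; balance=150018-55026=94992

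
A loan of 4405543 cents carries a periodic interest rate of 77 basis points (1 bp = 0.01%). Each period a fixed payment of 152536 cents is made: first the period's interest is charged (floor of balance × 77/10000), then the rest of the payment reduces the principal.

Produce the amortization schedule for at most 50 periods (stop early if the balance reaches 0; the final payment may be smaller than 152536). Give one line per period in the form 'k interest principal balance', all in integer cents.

1 33922 118614 4286929
2 33009 119527 4167402
3 32088 120448 4046954
4 31161 121375 3925579
5 30226 122310 3803269
6 29285 123251 3680018
7 28336 124200 3555818
8 27379 125157 3430661
9 26416 126120 3304541
10 25444 127092 3177449
11 24466 128070 3049379
12 23480 129056 2920323
13 22486 130050 2790273
14 21485 131051 2659222
15 20476 132060 2527162
16 19459 133077 2394085
17 18434 134102 2259983
18 17401 135135 2124848
19 16361 136175 1988673
20 15312 137224 1851449
21 14256 138280 1713169
22 13191 139345 1573824
23 12118 140418 1433406
24 11037 141499 1291907
25 9947 142589 1149318
26 8849 143687 1005631
27 7743 144793 860838
28 6628 145908 714930
29 5504 147032 567898
30 4372 148164 419734
31 3231 149305 270429
32 2082 150454 119975
33 923 119975 0

1. interest=⌊4405543·77/10000⌋=33922; principal=152536-33922=118614; balance=4405543-118614=4286929
2. interest=⌊4286929·77/10000⌋=33009; principal=152536-33009=119527; balance=4286929-119527=4167402
3. interest=⌊4167402·77/10000⌋=32088; principal=152536-32088=120448; balance=4167402-120448=4046954
4. interest=⌊4046954·77/10000⌋=31161; principal=152536-31161=121375; balance=4046954-121375=3925579
5. interest=⌊3925579·77/10000⌋=30226; principal=152536-30226=122310; balance=3925579-122310=3803269
6. interest=⌊3803269·77/10000⌋=29285; principal=152536-29285=123251; balance=3803269-123251=3680018
7. interest=⌊3680018·77/10000⌋=28336; principal=152536-28336=124200; balance=3680018-124200=3555818
8. interest=⌊3555818·77/10000⌋=27379; principal=152536-27379=125157; balance=3555818-125157=3430661
9. interest=⌊3430661·77/10000⌋=26416; principal=152536-26416=126120; balance=3430661-126120=3304541
10. interest=⌊3304541·77/10000⌋=25444; principal=152536-25444=127092; balance=3304541-127092=3177449
11. interest=⌊3177449·77/10000⌋=24466; principal=152536-24466=128070; balance=3177449-128070=3049379
12. interest=⌊3049379·77/10000⌋=23480; principal=152536-23480=129056; balance=3049379-129056=2920323
13. interest=⌊2920323·77/10000⌋=22486; principal=152536-22486=130050; balance=2920323-130050=2790273
14. interest=⌊2790273·77/10000⌋=21485; principal=152536-21485=131051; balance=2790273-131051=2659222
15. interest=⌊2659222·77/10000⌋=20476; principal=152536-20476=132060; balance=2659222-132060=2527162
16. interest=⌊2527162·77/10000⌋=19459; principal=152536-19459=133077; balance=2527162-133077=2394085
17. interest=⌊2394085·77/10000⌋=18434; principal=152536-18434=134102; balance=2394085-134102=2259983
18. interest=⌊2259983·77/10000⌋=17401; principal=152536-17401=135135; balance=2259983-135135=2124848
19. interest=⌊2124848·77/10000⌋=16361; principal=152536-16361=136175; balance=2124848-136175=1988673
20. interest=⌊1988673·77/10000⌋=15312; principal=152536-15312=137224; balance=1988673-137224=1851449
21. interest=⌊1851449·77/10000⌋=14256; principal=152536-14256=138280; balance=1851449-138280=1713169
22. interest=⌊1713169·77/10000⌋=13191; principal=152536-13191=139345; balance=1713169-139345=1573824
23. interest=⌊1573824·77/10000⌋=12118; principal=152536-12118=140418; balance=1573824-140418=1433406
24. interest=⌊1433406·77/10000⌋=11037; principal=152536-11037=141499; balance=1433406-141499=1291907
25. interest=⌊1291907·77/10000⌋=9947; principal=152536-9947=142589; balance=1291907-142589=1149318
26. interest=⌊1149318·77/10000⌋=8849; principal=152536-8849=143687; balance=1149318-143687=1005631
27. interest=⌊1005631·77/10000⌋=7743; principal=152536-7743=144793; balance=1005631-144793=860838
28. interest=⌊860838·77/10000⌋=6628; principal=152536-6628=145908; balance=860838-145908=714930
29. interest=⌊714930·77/10000⌋=5504; principal=152536-5504=147032; balance=714930-147032=567898
30. interest=⌊567898·77/10000⌋=4372; principal=152536-4372=148164; balance=567898-148164=419734
31. interest=⌊419734·77/10000⌋=3231; principal=152536-3231=149305; balance=419734-149305=270429
32. interest=⌊270429·77/10000⌋=2082; principal=152536-2082=150454; balance=270429-150454=119975
33. interest=⌊119975·77/10000⌋=923; principal=min(152536-923,119975)=119975; balance=119975-119975=0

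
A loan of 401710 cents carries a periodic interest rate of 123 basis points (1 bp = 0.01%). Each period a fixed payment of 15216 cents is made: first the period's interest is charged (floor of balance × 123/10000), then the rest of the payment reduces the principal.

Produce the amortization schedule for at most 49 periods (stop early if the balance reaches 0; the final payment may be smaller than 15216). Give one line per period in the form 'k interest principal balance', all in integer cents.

1 4941 10275 391435
2 4814 10402 381033
3 4686 10530 370503
4 4557 10659 359844
5 4426 10790 349054
6 4293 10923 338131
7 4159 11057 327074
8 4023 11193 315881
9 3885 11331 304550
10 3745 11471 293079
11 3604 11612 281467
12 3462 11754 269713
13 3317 11899 257814
14 3171 12045 245769
15 3022 12194 233575
16 2872 12344 221231
17 2721 12495 208736
18 2567 12649 196087
19 2411 12805 183282
20 2254 12962 170320
21 2094 13122 157198
22 1933 13283 143915
23 1770 13446 130469
24 1604 13612 116857
25 1437 13779 103078
26 1267 13949 89129
27 1096 14120 75009
28 922 14294 60715
29 746 14470 46245
30 568 14648 31597
31 388 14828 16769
32 206 15010 1759
33 21 1759 0

1. interest=⌊401710·123/10000⌋=4941; principal=15216-4941=10275; balance=401710-10275=391435
2. interest=⌊391435·123/10000⌋=4814; principal=15216-4814=10402; balance=391435-10402=381033
3. interest=⌊381033·123/10000⌋=4686; principal=15216-4686=10530; balance=381033-10530=370503
4. interest=⌊370503·123/10000⌋=4557; principal=15216-4557=10659; balance=370503-10659=359844
5. interest=⌊359844·123/10000⌋=4426; principal=15216-4426=10790; balance=359844-10790=349054
6. interest=⌊349054·123/10000⌋=4293; principal=15216-4293=10923; balance=349054-10923=338131
7. interest=⌊338131·123/10000⌋=4159; principal=15216-4159=11057; balance=338131-11057=327074
8. interest=⌊327074·123/10000⌋=4023; principal=15216-4023=11193; balance=327074-11193=315881
9. interest=⌊315881·123/10000⌋=3885; principal=15216-3885=11331; balance=315881-11331=304550
10. interest=⌊304550·123/10000⌋=3745; principal=15216-3745=11471; balance=304550-11471=293079
11. interest=⌊293079·123/10000⌋=3604; principal=15216-3604=11612; balance=293079-11612=281467
12. interest=⌊281467·123/10000⌋=3462; principal=15216-3462=11754; balance=281467-11754=269713
13. interest=⌊269713·123/10000⌋=3317; principal=15216-3317=11899; balance=269713-11899=257814
14. interest=⌊257814·123/10000⌋=3171; principal=15216-3171=12045; balance=257814-12045=245769
15. interest=⌊245769·123/10000⌋=3022; principal=15216-3022=12194; balance=245769-12194=233575
16. interest=⌊233575·123/10000⌋=2872; principal=15216-2872=12344; balance=233575-12344=221231
17. interest=⌊221231·123/10000⌋=2721; principal=15216-2721=12495; balance=221231-12495=208736
18. interest=⌊208736·123/10000⌋=2567; principal=15216-2567=12649; balance=208736-12649=196087
19. interest=⌊196087·123/10000⌋=2411; principal=15216-2411=12805; balance=196087-12805=183282
20. interest=⌊183282·123/10000⌋=2254; principal=15216-2254=12962; balance=183282-12962=170320
21. interest=⌊170320·123/10000⌋=2094; principal=15216-2094=13122; balance=170320-13122=157198
22. interest=⌊157198·123/10000⌋=1933; principal=15216-1933=13283; balance=157198-13283=143915
23. interest=⌊143915·123/10000⌋=1770; principal=15216-1770=13446; balance=143915-13446=130469
24. interest=⌊130469·123/10000⌋=1604; principal=15216-1604=13612; balance=130469-13612=116857
25. interest=⌊116857·123/10000⌋=1437; principal=15216-1437=13779; balance=116857-13779=103078
26. interest=⌊103078·123/10000⌋=1267; principal=15216-1267=13949; balance=103078-13949=89129
27. interest=⌊89129·123/10000⌋=1096; principal=15216-1096=14120; balance=89129-14120=75009
28. interest=⌊75009·123/10000⌋=922; principal=15216-922=14294; balance=75009-14294=60715
29. interest=⌊60715·123/10000⌋=746; principal=15216-746=14470; balance=60715-14470=46245
30. interest=⌊46245·123/10000⌋=568; principal=15216-568=14648; balance=46245-14648=31597
31. interest=⌊31597·123/10000⌋=388; principal=15216-388=14828; balance=31597-14828=16769
32. interest=⌊16769·123/10000⌋=206; principal=15216-206=15010; balance=16769-15010=1759
33. interest=⌊1759·123/10000⌋=21; principal=min(15216-21,1759)=1759; balance=1759-1759=0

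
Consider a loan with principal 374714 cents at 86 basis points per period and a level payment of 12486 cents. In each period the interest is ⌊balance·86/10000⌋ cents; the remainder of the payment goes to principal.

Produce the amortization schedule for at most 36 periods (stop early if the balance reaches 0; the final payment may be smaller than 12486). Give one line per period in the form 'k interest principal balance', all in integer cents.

1 3222 9264 365450
2 3142 9344 356106
3 3062 9424 346682
4 2981 9505 337177
5 2899 9587 327590
6 2817 9669 317921
7 2734 9752 308169
8 2650 9836 298333
9 2565 9921 288412
10 2480 10006 278406
11 2394 10092 268314
12 2307 10179 258135
13 2219 10267 247868
14 2131 10355 237513
15 2042 10444 227069
16 1952 10534 216535
17 1862 10624 205911
18 1770 10716 195195
19 1678 10808 184387
20 1585 10901 173486
21 1491 10995 162491
22 1397 11089 151402
23 1302 11184 140218
24 1205 11281 128937
25 1108 11378 117559
26 1011 11475 106084
27 912 11574 94510
28 812 11674 82836
29 712 11774 71062
30 611 11875 59187
31 509 11977 47210
32 406 12080 35130
33 302 12184 22946
34 197 12289 10657
35 91 10657 0

1. interest=⌊374714·86/10000⌋=3222; principal=12486-3222=9264; balance=374714-9264=365450
2. interest=⌊365450·86/10000⌋=3142; principal=12486-3142=9344; balance=365450-9344=356106
3. interest=⌊356106·86/10000⌋=3062; principal=12486-3062=9424; balance=356106-9424=346682
4. interest=⌊346682·86/10000⌋=2981; principal=12486-2981=9505; balance=346682-9505=337177
5. interest=⌊337177·86/10000⌋=2899; principal=12486-2899=9587; balance=337177-9587=327590
6. interest=⌊327590·86/10000⌋=2817; principal=12486-2817=9669; balance=327590-9669=317921
7. interest=⌊317921·86/10000⌋=2734; principal=12486-2734=9752; balance=317921-9752=308169
8. interest=⌊308169·86/10000⌋=2650; principal=12486-2650=9836; balance=308169-9836=298333
9. interest=⌊298333·86/10000⌋=2565; principal=12486-2565=9921; balance=298333-9921=288412
10. interest=⌊288412·86/10000⌋=2480; principal=12486-2480=10006; balance=288412-10006=278406
11. interest=⌊278406·86/10000⌋=2394; principal=12486-2394=10092; balance=278406-10092=268314
12. interest=⌊268314·86/10000⌋=2307; principal=12486-2307=10179; balance=268314-10179=258135
13. interest=⌊258135·86/10000⌋=2219; principal=12486-2219=10267; balance=258135-10267=247868
14. interest=⌊247868·86/10000⌋=2131; principal=12486-2131=10355; balance=247868-10355=237513
15. interest=⌊237513·86/10000⌋=2042; principal=12486-2042=10444; balance=237513-10444=227069
16. interest=⌊227069·86/10000⌋=1952; principal=12486-1952=10534; balance=227069-10534=216535
17. interest=⌊216535·86/10000⌋=1862; principal=12486-1862=10624; balance=216535-10624=205911
18. interest=⌊205911·86/10000⌋=1770; principal=12486-1770=10716; balance=205911-10716=195195
19. interest=⌊195195·86/10000⌋=1678; principal=12486-1678=10808; balance=195195-10808=184387
20. interest=⌊184387·86/10000⌋=1585; principal=12486-1585=10901; balance=184387-10901=173486
21. interest=⌊173486·86/10000⌋=1491; principal=12486-1491=10995; balance=173486-10995=162491
22. interest=⌊162491·86/10000⌋=1397; principal=12486-1397=11089; balance=162491-11089=151402
23. interest=⌊151402·86/10000⌋=1302; principal=12486-1302=11184; balance=151402-11184=140218
24. interest=⌊140218·86/10000⌋=1205; principal=12486-1205=11281; balance=140218-11281=128937
25. interest=⌊128937·86/10000⌋=1108; principal=12486-1108=11378; balance=128937-11378=117559
26. interest=⌊117559·86/10000⌋=1011; principal=12486-1011=11475; balance=117559-11475=106084
27. interest=⌊106084·86/10000⌋=912; principal=12486-912=11574; balance=106084-11574=94510
28. interest=⌊94510·86/10000⌋=812; principal=12486-812=11674; balance=94510-11674=82836
29. interest=⌊82836·86/10000⌋=712; principal=12486-712=11774; balance=82836-11774=71062
30. interest=⌊71062·86/10000⌋=611; principal=12486-611=11875; balance=71062-11875=59187
31. interest=⌊59187·86/10000⌋=509; principal=12486-509=11977; balance=59187-11977=47210
32. interest=⌊47210·86/10000⌋=406; principal=12486-406=12080; balance=47210-12080=35130
33. interest=⌊35130·86/10000⌋=302; principal=12486-302=12184; balance=35130-12184=22946
34. interest=⌊22946·86/10000⌋=197; principal=12486-197=12289; balance=22946-12289=10657
35. interest=⌊10657·86/10000⌋=91; principal=min(12486-91,10657)=10657; balance=10657-10657=0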